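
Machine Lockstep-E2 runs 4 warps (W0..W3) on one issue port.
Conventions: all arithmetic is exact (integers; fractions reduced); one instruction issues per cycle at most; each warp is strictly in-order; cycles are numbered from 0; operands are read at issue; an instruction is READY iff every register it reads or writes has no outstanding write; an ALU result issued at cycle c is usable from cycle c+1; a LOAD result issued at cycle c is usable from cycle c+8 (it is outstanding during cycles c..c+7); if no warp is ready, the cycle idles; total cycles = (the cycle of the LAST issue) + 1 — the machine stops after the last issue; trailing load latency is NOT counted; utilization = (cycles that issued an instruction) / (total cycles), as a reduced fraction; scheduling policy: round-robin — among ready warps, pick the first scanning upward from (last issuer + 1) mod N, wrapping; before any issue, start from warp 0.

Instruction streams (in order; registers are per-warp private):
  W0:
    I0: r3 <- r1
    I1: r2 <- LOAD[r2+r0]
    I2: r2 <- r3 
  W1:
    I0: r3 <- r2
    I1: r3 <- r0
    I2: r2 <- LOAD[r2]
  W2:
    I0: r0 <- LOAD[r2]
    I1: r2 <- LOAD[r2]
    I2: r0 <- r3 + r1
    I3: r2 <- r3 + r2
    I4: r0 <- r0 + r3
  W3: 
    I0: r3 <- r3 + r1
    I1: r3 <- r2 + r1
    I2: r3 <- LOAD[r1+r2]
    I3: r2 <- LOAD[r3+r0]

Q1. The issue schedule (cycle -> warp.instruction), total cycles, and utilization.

cycle 0: W0.I0
cycle 1: W1.I0
cycle 2: W2.I0
cycle 3: W3.I0
cycle 4: W0.I1
cycle 5: W1.I1
cycle 6: W2.I1
cycle 7: W3.I1
cycle 8: W1.I2
cycle 9: W3.I2
cycle 10: W2.I2
cycle 11: idle
cycle 12: W0.I2
cycle 13: idle
cycle 14: W2.I3
cycle 15: W2.I4
cycle 16: idle
cycle 17: W3.I3

Answer: 18 cycles, utilization 5/6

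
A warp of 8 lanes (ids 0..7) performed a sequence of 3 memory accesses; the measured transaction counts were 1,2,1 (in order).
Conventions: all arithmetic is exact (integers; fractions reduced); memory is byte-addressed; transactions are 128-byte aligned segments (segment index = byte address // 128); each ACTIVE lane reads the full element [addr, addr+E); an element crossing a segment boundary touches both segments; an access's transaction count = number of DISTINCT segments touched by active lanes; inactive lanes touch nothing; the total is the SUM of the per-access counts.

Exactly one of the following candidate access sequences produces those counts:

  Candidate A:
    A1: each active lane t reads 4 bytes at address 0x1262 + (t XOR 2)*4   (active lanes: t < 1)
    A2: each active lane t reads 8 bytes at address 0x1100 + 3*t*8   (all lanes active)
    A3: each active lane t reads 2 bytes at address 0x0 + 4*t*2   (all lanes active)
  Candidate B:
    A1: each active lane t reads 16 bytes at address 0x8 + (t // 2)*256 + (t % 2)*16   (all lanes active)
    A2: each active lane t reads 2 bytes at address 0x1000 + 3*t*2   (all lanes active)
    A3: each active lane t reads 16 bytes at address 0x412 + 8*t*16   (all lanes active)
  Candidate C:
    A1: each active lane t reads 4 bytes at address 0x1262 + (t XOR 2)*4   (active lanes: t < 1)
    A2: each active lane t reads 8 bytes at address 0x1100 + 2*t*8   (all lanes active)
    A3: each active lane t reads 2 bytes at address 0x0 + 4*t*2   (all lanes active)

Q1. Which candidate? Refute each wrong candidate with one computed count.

B: A1 gives 4 transactions, not 1
C: A2 gives 1 transaction, not 2
A: all counts match (1,2,1)

Answer: A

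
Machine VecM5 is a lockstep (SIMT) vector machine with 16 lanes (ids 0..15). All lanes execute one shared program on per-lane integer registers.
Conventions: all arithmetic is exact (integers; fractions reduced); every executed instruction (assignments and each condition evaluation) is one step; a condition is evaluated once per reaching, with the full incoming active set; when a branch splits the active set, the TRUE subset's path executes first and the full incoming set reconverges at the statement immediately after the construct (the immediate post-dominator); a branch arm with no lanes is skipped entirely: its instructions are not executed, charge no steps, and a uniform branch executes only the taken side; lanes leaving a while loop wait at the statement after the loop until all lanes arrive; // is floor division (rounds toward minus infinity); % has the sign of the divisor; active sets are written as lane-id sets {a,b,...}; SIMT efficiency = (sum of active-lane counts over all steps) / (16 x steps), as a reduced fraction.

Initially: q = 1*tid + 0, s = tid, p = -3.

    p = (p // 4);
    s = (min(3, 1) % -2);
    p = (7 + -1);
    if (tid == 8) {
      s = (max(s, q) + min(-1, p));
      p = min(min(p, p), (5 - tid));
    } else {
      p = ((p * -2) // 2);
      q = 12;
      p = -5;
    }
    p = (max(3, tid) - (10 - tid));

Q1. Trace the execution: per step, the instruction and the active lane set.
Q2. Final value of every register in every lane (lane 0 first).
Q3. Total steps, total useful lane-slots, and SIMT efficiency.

step 0: p <- (p // 4)                {0,1,2,3,4,5,6,7,8,9,10,11,12,13,14,15}
step 1: s <- (min(3, 1) % -2)        {0,1,2,3,4,5,6,7,8,9,10,11,12,13,14,15}
step 2: p <- (7 + -1)                {0,1,2,3,4,5,6,7,8,9,10,11,12,13,14,15}
step 3: eval (tid == 8)              {0,1,2,3,4,5,6,7,8,9,10,11,12,13,14,15}
step 4: s <- (max(s, q) + min(-1, p)) {8}
step 5: p <- min(min(p, p), (5 - tid)) {8}
step 6: p <- ((p * -2) // 2)         {0,1,2,3,4,5,6,7,9,10,11,12,13,14,15}
step 7: q <- 12                      {0,1,2,3,4,5,6,7,9,10,11,12,13,14,15}
step 8: p <- -5                      {0,1,2,3,4,5,6,7,9,10,11,12,13,14,15}
step 9: p <- (max(3, tid) - (10 - tid)) {0,1,2,3,4,5,6,7,8,9,10,11,12,13,14,15}

Answer: 10 steps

q: 12,12,12,12,12,12,12,12,8,12,12,12,12,12,12,12
s: -1,-1,-1,-1,-1,-1,-1,-1,7,-1,-1,-1,-1,-1,-1,-1
p: -7,-6,-5,-4,-2,0,2,4,6,8,10,12,14,16,18,20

steps = 10; useful = 127; efficiency = 127/160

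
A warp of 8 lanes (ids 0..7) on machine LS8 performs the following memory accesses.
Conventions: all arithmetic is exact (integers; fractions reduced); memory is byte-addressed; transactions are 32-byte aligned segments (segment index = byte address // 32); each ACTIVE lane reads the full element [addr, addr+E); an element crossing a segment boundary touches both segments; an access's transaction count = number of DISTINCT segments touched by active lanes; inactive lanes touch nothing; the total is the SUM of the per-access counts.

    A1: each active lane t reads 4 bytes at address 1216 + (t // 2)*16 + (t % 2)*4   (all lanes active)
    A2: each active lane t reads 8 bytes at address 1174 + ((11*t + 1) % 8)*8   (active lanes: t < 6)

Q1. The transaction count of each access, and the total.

A1: 2 transactions
A2: 3 transactions

Answer: 2,3; total 5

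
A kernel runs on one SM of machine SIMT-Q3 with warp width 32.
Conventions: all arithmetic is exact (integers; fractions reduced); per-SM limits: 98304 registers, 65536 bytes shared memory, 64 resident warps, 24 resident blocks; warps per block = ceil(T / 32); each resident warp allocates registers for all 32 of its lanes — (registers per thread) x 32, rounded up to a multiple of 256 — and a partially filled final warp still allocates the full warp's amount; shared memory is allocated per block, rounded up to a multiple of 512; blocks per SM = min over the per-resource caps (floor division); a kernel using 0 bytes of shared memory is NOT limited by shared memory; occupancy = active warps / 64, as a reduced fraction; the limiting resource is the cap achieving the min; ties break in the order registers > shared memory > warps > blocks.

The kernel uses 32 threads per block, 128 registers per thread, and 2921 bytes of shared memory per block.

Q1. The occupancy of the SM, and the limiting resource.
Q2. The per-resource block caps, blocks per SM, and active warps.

Answer: occupancy 21/64, limited by shared memory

registers: 24 blocks
shared memory: 21 blocks
warps: 64 blocks
blocks: 24 blocks

Answer: 21 blocks, 21 active warps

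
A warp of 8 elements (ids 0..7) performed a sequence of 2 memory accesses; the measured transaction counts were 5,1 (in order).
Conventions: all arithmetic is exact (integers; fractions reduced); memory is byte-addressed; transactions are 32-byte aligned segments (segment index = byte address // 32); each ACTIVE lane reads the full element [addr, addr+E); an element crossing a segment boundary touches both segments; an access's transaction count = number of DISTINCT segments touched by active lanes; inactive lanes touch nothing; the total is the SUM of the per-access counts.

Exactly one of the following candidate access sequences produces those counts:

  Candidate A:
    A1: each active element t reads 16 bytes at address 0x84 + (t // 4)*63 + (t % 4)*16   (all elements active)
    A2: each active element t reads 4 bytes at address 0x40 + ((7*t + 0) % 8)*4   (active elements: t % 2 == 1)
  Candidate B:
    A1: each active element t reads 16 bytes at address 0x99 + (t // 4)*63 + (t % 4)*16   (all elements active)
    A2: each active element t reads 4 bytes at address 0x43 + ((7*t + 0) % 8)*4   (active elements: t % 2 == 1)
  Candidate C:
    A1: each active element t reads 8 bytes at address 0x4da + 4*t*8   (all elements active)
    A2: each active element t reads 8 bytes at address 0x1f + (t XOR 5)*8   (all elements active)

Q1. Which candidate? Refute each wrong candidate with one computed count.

B: A2 gives 2 transactions, not 1
C: A1 gives 9 transactions, not 5
A: all counts match (5,1)

Answer: A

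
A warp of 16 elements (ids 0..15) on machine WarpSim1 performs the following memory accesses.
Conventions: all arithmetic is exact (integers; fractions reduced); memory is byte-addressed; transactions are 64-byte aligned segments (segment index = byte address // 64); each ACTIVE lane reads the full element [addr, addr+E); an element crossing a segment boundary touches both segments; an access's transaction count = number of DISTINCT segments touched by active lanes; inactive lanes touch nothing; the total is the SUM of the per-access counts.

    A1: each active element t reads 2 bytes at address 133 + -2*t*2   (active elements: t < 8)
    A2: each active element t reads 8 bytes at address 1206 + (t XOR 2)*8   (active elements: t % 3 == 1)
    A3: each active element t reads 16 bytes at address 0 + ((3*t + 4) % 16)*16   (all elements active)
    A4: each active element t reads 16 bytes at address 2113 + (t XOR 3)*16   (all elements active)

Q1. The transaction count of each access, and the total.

A1: 2 transactions
A2: 2 transactions
A3: 4 transactions
A4: 5 transactions

Answer: 2,2,4,5; total 13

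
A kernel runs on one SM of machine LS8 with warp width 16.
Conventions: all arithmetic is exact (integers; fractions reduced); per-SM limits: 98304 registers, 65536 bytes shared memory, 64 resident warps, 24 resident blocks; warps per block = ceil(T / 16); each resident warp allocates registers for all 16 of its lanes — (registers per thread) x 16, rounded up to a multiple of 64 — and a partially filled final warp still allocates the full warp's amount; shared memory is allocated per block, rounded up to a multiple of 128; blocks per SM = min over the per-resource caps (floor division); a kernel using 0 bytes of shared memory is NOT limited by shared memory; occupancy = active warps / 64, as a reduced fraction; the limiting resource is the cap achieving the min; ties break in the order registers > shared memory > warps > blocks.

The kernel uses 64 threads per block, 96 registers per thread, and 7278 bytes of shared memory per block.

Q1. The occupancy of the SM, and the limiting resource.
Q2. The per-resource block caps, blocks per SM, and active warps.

Answer: occupancy 1/2, limited by shared memory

registers: 16 blocks
shared memory: 8 blocks
warps: 16 blocks
blocks: 24 blocks

Answer: 8 blocks, 32 active warps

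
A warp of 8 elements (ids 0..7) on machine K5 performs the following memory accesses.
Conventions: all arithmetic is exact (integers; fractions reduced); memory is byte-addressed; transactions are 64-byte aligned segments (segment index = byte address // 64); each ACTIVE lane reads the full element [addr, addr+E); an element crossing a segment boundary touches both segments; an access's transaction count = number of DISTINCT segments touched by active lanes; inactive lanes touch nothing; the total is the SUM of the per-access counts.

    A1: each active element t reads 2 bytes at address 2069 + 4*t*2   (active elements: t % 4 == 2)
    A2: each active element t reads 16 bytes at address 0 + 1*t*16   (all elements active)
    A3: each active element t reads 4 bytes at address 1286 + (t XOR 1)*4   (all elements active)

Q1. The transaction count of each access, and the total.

A1: 2 transactions
A2: 2 transactions
A3: 1 transaction

Answer: 2,2,1; total 5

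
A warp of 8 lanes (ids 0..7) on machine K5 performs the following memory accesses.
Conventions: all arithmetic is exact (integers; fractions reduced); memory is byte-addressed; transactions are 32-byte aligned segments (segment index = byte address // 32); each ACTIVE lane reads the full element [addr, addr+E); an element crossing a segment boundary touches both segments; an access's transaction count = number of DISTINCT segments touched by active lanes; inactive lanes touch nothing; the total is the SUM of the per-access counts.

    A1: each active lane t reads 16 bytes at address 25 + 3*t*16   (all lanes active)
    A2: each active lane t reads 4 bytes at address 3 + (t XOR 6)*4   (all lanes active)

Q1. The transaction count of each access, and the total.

A1: 12 transactions
A2: 2 transactions

Answer: 12,2; total 14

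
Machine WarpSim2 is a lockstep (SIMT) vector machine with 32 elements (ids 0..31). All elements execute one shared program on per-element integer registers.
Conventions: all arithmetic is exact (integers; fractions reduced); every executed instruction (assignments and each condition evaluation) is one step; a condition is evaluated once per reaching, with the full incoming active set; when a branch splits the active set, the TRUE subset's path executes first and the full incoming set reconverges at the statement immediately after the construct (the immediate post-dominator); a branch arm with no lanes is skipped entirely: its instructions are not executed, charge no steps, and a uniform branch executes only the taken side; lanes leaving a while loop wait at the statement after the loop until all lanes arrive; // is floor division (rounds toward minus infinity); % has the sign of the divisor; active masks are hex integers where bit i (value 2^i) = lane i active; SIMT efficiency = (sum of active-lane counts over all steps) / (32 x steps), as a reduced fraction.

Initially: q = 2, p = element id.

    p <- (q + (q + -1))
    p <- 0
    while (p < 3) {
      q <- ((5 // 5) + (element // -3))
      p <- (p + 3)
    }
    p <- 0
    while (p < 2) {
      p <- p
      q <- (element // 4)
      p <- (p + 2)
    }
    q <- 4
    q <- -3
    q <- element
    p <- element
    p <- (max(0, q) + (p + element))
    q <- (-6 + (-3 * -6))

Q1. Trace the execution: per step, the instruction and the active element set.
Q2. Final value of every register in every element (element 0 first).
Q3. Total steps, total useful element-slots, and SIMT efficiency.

step 0: p <- (q + (q + -1))          0xffffffff
step 1: p <- 0                       0xffffffff
step 2: eval (p < 3)                 0xffffffff
step 3: q <- ((5 // 5) + (element // -3)) 0xffffffff
step 4: p <- (p + 3)                 0xffffffff
step 5: eval (p < 3)                 0xffffffff
step 6: p <- 0                       0xffffffff
step 7: eval (p < 2)                 0xffffffff
step 8: p <- p                       0xffffffff
step 9: q <- (element // 4)          0xffffffff
step 10: p <- (p + 2)                 0xffffffff
step 11: eval (p < 2)                 0xffffffff
step 12: q <- 4                       0xffffffff
step 13: q <- -3                      0xffffffff
step 14: q <- element                 0xffffffff
step 15: p <- element                 0xffffffff
step 16: p <- (max(0, q) + (p + element)) 0xffffffff
step 17: q <- (-6 + (-3 * -6))        0xffffffff

Answer: 18 steps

q: 12,12,12,12,12,12,12,12,12,12,12,12,12,12,12,12,12,12,12,12,12,12,12,12,12,12,12,12,12,12,12,12
p: 0,3,6,9,12,15,18,21,24,27,30,33,36,39,42,45,48,51,54,57,60,63,66,69,72,75,78,81,84,87,90,93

steps = 18; useful = 576; efficiency = 576/576 = 1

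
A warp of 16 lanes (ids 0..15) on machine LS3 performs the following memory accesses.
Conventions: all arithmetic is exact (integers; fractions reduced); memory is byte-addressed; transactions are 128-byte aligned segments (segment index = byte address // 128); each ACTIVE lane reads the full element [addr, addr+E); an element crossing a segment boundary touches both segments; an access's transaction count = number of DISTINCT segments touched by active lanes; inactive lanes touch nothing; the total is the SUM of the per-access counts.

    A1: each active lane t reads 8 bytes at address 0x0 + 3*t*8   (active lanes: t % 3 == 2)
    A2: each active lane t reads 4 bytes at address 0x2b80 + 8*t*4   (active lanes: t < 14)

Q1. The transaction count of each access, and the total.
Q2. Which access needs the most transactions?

A1: 3 transactions
A2: 4 transactions

Answer: 3,4; total 7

Answer: A2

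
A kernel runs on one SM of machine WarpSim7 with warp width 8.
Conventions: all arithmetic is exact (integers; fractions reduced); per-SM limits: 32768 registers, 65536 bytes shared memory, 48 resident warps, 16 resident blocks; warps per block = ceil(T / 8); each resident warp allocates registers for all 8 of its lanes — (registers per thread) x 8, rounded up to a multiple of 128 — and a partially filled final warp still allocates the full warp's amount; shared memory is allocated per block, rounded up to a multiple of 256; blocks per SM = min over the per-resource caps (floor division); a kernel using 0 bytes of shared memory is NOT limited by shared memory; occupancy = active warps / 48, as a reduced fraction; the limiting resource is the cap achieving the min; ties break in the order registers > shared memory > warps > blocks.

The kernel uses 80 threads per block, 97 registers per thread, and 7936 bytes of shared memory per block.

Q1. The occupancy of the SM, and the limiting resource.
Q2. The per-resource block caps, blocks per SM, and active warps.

Answer: occupancy 5/8, limited by registers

registers: 3 blocks
shared memory: 8 blocks
warps: 4 blocks
blocks: 16 blocks

Answer: 3 blocks, 30 active warps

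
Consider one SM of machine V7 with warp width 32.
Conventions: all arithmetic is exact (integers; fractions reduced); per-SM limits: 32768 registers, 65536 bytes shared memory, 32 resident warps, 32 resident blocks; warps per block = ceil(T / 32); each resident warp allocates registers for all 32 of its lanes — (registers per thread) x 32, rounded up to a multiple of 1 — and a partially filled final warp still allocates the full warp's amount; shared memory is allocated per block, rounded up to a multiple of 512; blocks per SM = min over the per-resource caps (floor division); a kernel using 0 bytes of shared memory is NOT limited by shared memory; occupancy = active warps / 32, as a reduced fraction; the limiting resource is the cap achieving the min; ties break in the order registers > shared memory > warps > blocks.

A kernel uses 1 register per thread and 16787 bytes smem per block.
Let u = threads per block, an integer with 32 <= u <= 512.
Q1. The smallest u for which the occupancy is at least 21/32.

Answer: u = 193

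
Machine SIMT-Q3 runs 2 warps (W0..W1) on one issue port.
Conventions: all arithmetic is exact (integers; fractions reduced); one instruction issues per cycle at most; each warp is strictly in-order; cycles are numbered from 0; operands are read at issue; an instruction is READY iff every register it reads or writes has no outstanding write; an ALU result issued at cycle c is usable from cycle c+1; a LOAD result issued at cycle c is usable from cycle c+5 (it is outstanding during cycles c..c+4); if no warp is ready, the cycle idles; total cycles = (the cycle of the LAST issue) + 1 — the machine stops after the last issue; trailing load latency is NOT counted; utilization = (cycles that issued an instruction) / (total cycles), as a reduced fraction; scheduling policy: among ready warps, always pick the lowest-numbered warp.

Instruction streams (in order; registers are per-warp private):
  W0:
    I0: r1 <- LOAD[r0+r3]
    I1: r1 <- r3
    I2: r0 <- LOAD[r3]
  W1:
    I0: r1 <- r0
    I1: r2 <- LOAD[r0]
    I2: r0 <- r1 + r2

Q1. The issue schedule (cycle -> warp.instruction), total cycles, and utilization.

cycle 0: W0.I0
cycle 1: W1.I0
cycle 2: W1.I1
cycle 3: idle
cycle 4: idle
cycle 5: W0.I1
cycle 6: W0.I2
cycle 7: W1.I2

Answer: 8 cycles, utilization 3/4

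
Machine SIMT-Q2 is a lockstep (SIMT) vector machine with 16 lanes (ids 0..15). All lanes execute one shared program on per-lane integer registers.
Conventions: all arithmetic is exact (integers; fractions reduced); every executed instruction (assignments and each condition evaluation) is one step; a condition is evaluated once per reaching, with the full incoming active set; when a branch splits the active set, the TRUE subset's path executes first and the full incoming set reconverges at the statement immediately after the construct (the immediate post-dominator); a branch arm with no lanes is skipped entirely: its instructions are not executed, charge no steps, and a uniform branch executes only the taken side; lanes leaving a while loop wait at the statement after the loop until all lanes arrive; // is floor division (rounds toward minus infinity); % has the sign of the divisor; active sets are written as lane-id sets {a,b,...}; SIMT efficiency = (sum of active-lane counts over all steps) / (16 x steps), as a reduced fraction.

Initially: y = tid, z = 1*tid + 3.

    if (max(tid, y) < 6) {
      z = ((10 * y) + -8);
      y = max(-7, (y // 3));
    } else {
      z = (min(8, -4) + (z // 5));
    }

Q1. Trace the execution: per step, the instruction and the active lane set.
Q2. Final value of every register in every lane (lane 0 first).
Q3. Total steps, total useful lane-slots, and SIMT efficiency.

step 0: eval (max(tid, y) < 6)       {0,1,2,3,4,5,6,7,8,9,10,11,12,13,14,15}
step 1: z <- ((10 * y) + -8)         {0,1,2,3,4,5}
step 2: y <- max(-7, (y // 3))       {0,1,2,3,4,5}
step 3: z <- (min(8, -4) + (z // 5)) {6,7,8,9,10,11,12,13,14,15}

Answer: 4 steps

y: 0,0,0,1,1,1,6,7,8,9,10,11,12,13,14,15
z: -8,2,12,22,32,42,-3,-2,-2,-2,-2,-2,-1,-1,-1,-1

steps = 4; useful = 38; efficiency = 38/64 = 19/32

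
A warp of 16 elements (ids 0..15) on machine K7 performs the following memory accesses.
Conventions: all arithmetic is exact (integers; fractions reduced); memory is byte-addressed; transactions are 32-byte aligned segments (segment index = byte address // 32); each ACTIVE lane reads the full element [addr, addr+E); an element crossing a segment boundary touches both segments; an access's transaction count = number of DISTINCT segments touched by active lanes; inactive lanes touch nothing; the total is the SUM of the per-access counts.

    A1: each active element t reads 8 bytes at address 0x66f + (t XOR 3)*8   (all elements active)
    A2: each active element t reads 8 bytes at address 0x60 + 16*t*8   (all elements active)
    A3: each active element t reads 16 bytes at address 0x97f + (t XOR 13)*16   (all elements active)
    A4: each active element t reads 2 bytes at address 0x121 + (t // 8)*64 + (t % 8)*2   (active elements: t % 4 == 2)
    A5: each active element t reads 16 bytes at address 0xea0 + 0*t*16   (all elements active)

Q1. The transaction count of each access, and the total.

A1: 5 transactions
A2: 16 transactions
A3: 9 transactions
A4: 2 transactions
A5: 1 transaction

Answer: 5,16,9,2,1; total 33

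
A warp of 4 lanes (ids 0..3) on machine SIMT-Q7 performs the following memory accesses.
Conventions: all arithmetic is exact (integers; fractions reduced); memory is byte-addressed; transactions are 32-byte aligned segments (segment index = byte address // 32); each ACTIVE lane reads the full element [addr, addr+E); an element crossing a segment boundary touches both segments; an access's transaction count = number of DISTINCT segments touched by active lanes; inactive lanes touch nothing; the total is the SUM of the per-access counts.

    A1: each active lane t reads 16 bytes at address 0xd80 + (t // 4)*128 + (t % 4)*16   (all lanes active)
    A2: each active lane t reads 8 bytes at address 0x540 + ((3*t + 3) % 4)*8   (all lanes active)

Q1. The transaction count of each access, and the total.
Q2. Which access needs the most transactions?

A1: 2 transactions
A2: 1 transaction

Answer: 2,1; total 3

Answer: A1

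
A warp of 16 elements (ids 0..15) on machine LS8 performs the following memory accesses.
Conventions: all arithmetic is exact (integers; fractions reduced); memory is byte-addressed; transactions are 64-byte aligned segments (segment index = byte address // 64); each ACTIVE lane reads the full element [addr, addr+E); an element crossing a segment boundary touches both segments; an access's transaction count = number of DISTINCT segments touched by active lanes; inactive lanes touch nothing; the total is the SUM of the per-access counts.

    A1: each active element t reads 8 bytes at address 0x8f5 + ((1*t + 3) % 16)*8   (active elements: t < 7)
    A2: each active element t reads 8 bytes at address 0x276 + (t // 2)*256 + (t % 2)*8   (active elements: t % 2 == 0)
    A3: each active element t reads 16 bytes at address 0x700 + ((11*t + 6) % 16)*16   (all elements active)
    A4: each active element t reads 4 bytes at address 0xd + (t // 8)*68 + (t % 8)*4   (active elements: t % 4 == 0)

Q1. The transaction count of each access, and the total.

A1: 2 transactions
A2: 8 transactions
A3: 4 transactions
A4: 2 transactions

Answer: 2,8,4,2; total 16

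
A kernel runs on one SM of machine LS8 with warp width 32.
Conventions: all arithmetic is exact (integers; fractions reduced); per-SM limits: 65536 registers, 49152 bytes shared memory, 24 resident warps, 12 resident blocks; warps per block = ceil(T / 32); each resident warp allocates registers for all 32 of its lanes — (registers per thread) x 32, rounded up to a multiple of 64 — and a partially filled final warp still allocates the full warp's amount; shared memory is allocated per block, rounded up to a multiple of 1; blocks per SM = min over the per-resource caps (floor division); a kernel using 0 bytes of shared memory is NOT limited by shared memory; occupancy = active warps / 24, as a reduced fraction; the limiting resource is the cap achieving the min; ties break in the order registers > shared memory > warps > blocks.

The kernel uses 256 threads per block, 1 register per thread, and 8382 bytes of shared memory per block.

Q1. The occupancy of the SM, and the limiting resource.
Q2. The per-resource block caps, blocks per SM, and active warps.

Answer: occupancy 1, limited by warps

registers: 128 blocks
shared memory: 5 blocks
warps: 3 blocks
blocks: 12 blocks

Answer: 3 blocks, 24 active warps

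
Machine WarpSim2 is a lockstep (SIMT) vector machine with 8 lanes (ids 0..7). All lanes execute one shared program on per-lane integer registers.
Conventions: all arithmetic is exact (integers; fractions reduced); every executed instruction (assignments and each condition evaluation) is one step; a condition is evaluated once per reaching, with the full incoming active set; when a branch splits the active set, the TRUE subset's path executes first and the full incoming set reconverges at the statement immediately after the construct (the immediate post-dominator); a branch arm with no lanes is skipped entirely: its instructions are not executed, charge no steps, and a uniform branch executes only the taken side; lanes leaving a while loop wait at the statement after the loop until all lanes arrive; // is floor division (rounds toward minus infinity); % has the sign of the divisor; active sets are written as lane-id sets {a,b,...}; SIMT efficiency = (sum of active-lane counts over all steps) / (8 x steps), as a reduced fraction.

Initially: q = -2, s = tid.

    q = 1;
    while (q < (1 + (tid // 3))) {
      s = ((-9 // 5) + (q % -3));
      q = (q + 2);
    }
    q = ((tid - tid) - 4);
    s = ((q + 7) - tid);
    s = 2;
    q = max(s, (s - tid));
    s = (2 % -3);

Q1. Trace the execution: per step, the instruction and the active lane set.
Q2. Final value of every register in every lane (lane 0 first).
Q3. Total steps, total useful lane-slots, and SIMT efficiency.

step 0: q <- 1                       {0,1,2,3,4,5,6,7}
step 1: eval (q < (1 + (tid // 3)))  {0,1,2,3,4,5,6,7}
step 2: s <- ((-9 // 5) + (q % -3))  {3,4,5,6,7}
step 3: q <- (q + 2)                 {3,4,5,6,7}
step 4: eval (q < (1 + (tid // 3)))  {3,4,5,6,7}
step 5: q <- ((tid - tid) - 4)       {0,1,2,3,4,5,6,7}
step 6: s <- ((q + 7) - tid)         {0,1,2,3,4,5,6,7}
step 7: s <- 2                       {0,1,2,3,4,5,6,7}
step 8: q <- max(s, (s - tid))       {0,1,2,3,4,5,6,7}
step 9: s <- (2 % -3)                {0,1,2,3,4,5,6,7}

Answer: 10 steps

q: 2,2,2,2,2,2,2,2
s: -1,-1,-1,-1,-1,-1,-1,-1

steps = 10; useful = 71; efficiency = 71/80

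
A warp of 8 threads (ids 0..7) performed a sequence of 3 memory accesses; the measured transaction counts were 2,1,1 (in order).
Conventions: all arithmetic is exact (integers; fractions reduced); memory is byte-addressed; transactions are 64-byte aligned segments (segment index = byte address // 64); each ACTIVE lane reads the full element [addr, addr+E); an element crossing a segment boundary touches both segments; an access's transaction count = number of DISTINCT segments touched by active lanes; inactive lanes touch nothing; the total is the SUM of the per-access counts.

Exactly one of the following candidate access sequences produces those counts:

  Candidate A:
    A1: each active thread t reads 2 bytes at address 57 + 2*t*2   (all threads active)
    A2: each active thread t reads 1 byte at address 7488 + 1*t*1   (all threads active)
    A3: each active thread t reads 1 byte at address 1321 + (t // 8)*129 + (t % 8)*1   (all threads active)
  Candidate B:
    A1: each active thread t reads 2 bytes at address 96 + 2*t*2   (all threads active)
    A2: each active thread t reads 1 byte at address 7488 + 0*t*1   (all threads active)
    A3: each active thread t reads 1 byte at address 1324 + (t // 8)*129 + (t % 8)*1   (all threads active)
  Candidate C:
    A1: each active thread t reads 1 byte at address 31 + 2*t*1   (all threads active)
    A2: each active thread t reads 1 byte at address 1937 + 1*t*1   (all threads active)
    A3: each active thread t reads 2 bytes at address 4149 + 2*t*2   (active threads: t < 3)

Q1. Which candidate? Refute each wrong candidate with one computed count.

B: A1 gives 1 transaction, not 2
C: A1 gives 1 transaction, not 2
A: all counts match (2,1,1)

Answer: A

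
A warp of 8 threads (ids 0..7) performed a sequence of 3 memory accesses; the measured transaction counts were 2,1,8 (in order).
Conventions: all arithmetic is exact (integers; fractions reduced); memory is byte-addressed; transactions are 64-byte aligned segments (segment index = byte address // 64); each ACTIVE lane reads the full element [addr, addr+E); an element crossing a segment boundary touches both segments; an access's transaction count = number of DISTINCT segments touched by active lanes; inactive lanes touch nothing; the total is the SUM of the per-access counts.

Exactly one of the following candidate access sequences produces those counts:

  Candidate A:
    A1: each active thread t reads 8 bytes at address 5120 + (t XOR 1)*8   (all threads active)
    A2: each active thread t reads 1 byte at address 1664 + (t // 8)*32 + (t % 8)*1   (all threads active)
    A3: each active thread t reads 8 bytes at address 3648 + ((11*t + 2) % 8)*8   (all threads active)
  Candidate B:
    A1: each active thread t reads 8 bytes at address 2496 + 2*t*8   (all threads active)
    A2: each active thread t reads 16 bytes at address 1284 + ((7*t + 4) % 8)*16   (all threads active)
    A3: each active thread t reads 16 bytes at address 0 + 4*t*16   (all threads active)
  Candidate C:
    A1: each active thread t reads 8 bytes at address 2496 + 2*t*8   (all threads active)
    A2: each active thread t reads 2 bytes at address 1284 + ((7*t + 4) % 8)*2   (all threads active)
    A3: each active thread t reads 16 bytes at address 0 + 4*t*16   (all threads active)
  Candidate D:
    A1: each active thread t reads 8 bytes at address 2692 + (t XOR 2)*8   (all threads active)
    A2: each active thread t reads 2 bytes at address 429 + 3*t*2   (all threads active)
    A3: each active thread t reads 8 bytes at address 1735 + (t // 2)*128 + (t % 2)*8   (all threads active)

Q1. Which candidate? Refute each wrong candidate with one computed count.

A: A1 gives 1 transaction, not 2
B: A2 gives 3 transactions, not 1
D: A2 gives 2 transactions, not 1
C: all counts match (2,1,8)

Answer: C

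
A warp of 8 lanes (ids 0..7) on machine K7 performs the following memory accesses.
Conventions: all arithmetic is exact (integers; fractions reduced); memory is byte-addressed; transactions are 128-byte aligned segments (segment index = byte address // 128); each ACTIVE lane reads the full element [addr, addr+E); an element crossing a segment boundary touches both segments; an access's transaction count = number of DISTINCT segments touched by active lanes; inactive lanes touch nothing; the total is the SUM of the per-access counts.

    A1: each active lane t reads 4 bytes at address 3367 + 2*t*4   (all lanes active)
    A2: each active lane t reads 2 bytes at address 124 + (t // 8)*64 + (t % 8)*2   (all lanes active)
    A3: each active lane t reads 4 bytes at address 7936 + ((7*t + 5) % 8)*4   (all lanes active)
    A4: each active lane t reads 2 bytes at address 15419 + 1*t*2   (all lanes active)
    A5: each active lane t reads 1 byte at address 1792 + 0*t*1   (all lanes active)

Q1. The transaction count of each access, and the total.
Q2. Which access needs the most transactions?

A1: 1 transaction
A2: 2 transactions
A3: 1 transaction
A4: 1 transaction
A5: 1 transaction

Answer: 1,2,1,1,1; total 6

Answer: A2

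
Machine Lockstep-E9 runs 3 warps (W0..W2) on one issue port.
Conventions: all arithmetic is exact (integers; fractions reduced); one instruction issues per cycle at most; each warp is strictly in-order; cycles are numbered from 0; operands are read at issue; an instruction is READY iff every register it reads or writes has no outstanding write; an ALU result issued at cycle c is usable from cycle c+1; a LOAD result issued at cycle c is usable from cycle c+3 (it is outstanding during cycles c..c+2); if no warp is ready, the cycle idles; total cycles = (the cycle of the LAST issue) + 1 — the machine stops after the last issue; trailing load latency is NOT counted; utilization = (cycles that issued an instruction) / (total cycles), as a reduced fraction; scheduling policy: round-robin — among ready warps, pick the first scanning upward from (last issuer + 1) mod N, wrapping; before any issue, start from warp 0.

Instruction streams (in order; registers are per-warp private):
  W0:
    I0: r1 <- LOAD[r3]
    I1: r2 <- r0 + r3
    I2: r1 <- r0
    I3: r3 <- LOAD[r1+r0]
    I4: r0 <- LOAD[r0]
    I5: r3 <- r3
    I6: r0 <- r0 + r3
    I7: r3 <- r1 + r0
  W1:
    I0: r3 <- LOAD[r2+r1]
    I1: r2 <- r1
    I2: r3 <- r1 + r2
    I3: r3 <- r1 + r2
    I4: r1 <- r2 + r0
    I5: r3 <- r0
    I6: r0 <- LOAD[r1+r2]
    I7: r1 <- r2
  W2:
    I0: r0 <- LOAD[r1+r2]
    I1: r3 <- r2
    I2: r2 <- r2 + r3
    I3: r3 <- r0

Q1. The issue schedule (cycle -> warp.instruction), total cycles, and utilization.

cycle 0: W0.I0
cycle 1: W1.I0
cycle 2: W2.I0
cycle 3: W0.I1
cycle 4: W1.I1
cycle 5: W2.I1
cycle 6: W0.I2
cycle 7: W1.I2
cycle 8: W2.I2
cycle 9: W0.I3
cycle 10: W1.I3
cycle 11: W2.I3
cycle 12: W0.I4
cycle 13: W1.I4
cycle 14: W0.I5
cycle 15: W1.I5
cycle 16: W0.I6
cycle 17: W1.I6
cycle 18: W0.I7
cycle 19: W1.I7

Answer: 20 cycles, utilization 1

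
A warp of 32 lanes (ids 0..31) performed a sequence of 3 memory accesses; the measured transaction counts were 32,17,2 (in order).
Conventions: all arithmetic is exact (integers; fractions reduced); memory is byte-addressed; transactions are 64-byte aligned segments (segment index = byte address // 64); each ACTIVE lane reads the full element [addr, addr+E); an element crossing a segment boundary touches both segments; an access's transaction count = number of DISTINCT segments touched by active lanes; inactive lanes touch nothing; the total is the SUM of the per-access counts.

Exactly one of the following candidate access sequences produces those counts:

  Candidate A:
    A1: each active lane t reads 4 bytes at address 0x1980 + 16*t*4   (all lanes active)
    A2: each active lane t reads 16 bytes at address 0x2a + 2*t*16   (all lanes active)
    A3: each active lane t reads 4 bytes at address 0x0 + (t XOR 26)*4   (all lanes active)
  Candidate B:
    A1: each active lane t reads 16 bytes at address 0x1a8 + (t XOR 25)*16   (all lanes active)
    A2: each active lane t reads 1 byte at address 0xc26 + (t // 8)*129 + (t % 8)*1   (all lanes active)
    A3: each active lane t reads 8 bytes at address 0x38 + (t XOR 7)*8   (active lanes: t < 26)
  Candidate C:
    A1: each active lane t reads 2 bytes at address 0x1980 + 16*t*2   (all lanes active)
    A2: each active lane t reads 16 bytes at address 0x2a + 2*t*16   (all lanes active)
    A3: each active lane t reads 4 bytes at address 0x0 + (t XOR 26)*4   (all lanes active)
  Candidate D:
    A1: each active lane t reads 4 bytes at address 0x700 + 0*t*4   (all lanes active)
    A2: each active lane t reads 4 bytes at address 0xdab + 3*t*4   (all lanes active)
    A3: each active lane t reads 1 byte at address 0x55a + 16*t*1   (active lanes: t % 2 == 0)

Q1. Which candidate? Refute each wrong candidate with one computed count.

B: A1 gives 9 transactions, not 32
C: A1 gives 16 transactions, not 32
D: A1 gives 1 transaction, not 32
A: all counts match (32,17,2)

Answer: A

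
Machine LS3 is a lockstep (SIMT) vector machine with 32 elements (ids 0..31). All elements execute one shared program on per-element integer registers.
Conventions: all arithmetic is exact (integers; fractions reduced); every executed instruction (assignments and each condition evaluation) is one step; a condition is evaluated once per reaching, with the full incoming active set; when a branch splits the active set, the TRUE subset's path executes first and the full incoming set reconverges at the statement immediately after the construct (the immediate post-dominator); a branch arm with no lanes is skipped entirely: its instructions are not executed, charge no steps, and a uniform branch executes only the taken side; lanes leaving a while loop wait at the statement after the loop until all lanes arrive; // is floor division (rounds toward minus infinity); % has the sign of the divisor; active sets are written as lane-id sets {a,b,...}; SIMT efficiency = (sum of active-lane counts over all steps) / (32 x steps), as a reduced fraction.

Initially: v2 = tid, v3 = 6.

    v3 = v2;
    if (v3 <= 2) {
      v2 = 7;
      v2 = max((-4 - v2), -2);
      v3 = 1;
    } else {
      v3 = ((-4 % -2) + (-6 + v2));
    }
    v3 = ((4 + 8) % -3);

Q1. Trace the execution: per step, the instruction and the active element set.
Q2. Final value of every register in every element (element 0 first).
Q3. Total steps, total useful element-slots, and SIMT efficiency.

step 0: v3 <- v2                     {0,1,2,3,4,5,6,7,8,9,10,11,12,13,14,15,16,17,18,19,20,21,22,23,24,25,26,27,28,29,30,31}
step 1: eval (v3 <= 2)               {0,1,2,3,4,5,6,7,8,9,10,11,12,13,14,15,16,17,18,19,20,21,22,23,24,25,26,27,28,29,30,31}
step 2: v2 <- 7                      {0,1,2}
step 3: v2 <- max((-4 - v2), -2)     {0,1,2}
step 4: v3 <- 1                      {0,1,2}
step 5: v3 <- ((-4 % -2) + (-6 + v2)) {3,4,5,6,7,8,9,10,11,12,13,14,15,16,17,18,19,20,21,22,23,24,25,26,27,28,29,30,31}
step 6: v3 <- ((4 + 8) % -3)         {0,1,2,3,4,5,6,7,8,9,10,11,12,13,14,15,16,17,18,19,20,21,22,23,24,25,26,27,28,29,30,31}

Answer: 7 steps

v2: -2,-2,-2,3,4,5,6,7,8,9,10,11,12,13,14,15,16,17,18,19,20,21,22,23,24,25,26,27,28,29,30,31
v3: 0,0,0,0,0,0,0,0,0,0,0,0,0,0,0,0,0,0,0,0,0,0,0,0,0,0,0,0,0,0,0,0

steps = 7; useful = 134; efficiency = 134/224 = 67/112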